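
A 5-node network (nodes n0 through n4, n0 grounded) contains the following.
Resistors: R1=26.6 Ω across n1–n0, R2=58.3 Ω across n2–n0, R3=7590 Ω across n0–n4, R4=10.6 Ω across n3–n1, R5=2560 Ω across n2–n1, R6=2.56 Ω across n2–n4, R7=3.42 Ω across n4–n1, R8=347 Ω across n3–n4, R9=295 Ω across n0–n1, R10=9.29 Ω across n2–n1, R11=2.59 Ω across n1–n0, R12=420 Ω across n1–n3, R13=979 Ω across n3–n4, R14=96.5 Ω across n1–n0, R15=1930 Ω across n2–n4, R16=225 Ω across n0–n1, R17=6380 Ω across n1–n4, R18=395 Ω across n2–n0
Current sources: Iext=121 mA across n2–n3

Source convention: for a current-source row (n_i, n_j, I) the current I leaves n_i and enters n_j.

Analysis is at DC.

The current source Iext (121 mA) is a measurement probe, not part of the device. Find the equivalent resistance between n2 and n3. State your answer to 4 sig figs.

MNA unknowns: 4 node voltages V₁..V_4
R1: Y=0.03759 on G[1,0]
R2: Y=0.01715 on G[2,0]
R3: Y=0.0001318 on G[0,4]
R4: Y=0.09434 on G[3,1]
R5: Y=0.0003906 on G[2,1]
R6: Y=0.3906 on G[2,4]
R7: Y=0.2924 on G[4,1]
R8: Y=0.002882 on G[3,4]
R9: Y=0.003390 on G[0,1]
R10: Y=0.1076 on G[2,1]
R11: Y=0.3861 on G[1,0]
R12: Y=0.002381 on G[1,3]
R13: Y=0.001021 on G[3,4]
R14: Y=0.01036 on G[1,0]
R15: Y=0.0005181 on G[2,4]
R16: Y=0.004444 on G[0,1]
R17: Y=0.0001567 on G[1,4]
R18: Y=0.002532 on G[2,0]
Iext: z[2]−=0.121, z[3]+=0.121
solve → V1=0.01713, V2=-0.3833, V3=1.211, V4=-0.2038

R_eq = 13.18 Ω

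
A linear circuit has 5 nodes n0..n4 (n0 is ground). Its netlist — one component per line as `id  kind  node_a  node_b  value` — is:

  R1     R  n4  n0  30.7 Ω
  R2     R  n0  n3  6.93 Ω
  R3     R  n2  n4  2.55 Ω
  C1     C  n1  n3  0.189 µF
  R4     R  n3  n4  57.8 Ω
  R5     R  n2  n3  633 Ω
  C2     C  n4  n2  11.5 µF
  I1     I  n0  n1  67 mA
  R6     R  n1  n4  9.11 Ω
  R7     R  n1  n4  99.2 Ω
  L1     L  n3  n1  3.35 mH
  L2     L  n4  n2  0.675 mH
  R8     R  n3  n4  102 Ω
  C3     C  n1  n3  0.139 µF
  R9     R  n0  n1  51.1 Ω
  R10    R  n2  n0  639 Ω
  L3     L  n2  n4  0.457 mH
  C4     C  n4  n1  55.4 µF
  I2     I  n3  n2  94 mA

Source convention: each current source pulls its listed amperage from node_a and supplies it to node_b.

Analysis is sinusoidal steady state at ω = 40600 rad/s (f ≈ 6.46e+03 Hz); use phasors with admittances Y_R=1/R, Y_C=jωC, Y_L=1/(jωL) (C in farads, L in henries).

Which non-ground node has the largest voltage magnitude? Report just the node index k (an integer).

2

Apply KCL at each of the 4 non-ground nodes and solve the resulting linear system.
Node n1: branches {C1, I1, R6, R7, L1, C3, R9, C4} → V_1 = 1.854-0.1393j
Node n2: branches {R3, R5, C2, L2, R10, L3, I2} → V_2 = 1.975-0.2362j
Node n3: branches {R2, C1, R4, R5, L1, R8, C3, I2} → V_3 = -0.2278+0.04988j
Node n4: branches {R1, R3, R4, C2, R6, R7, L2, R8, L3, C4} → V_4 = 1.857-0.1259j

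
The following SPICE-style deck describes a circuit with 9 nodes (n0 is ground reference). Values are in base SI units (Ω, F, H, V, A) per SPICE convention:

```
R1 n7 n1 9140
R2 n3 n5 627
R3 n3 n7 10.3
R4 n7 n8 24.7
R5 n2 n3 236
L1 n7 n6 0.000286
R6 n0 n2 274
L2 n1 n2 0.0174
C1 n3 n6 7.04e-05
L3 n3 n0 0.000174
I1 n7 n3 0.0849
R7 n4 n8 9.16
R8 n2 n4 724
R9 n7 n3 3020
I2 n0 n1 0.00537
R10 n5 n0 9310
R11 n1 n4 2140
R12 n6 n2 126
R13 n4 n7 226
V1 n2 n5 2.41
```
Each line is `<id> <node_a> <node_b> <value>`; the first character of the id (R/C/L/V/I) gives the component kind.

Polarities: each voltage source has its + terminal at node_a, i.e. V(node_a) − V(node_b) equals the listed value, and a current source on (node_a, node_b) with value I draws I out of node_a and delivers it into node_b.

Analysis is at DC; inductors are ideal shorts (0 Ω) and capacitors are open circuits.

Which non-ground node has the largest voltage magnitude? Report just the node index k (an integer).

5

MNA unknowns: 8 node voltages V₁..V_8 plus 4 source currents (L1, L2, L3, V1)
R1: Y=0.0001094 on G[7,1]
R2: Y=0.001595 on G[3,5]
R3: Y=0.09709 on G[3,7]
R4: Y=0.04049 on G[7,8]
R5: Y=0.004237 on G[2,3]
L1: row V7−V6=0, i_L1 at 7,6
R6: Y=0.003650 on G[0,2]
L2: row V1−V2=0, i_L2 at 1,2
C1: Y=0.000 on G[3,6]
L3: row V3−V0=0, i_L3 at 3,0
I1: z[7]−=0.0849, z[3]+=0.0849
R7: Y=0.1092 on G[4,8]
R8: Y=0.001381 on G[2,4]
R9: Y=0.0003311 on G[7,3]
I2: z[0]−=0.00537, z[1]+=0.00537
R10: Y=0.0001074 on G[5,0]
R11: Y=0.0004673 on G[1,4]
R12: Y=0.007937 on G[6,2]
R13: Y=0.004425 on G[4,7]
V1: row V2−V5=2.41, i_V1 at 2,5
solve → V1=0.09264, V2=0.09264, V3=0.000, V4=-0.7382, V5=-2.317, V6=-0.7834, V7=-0.7834, V8=-0.7504
aux → i_L1=-0.006953, i_L2=0.004886, i_L3=0.005281, i_V1=-0.003945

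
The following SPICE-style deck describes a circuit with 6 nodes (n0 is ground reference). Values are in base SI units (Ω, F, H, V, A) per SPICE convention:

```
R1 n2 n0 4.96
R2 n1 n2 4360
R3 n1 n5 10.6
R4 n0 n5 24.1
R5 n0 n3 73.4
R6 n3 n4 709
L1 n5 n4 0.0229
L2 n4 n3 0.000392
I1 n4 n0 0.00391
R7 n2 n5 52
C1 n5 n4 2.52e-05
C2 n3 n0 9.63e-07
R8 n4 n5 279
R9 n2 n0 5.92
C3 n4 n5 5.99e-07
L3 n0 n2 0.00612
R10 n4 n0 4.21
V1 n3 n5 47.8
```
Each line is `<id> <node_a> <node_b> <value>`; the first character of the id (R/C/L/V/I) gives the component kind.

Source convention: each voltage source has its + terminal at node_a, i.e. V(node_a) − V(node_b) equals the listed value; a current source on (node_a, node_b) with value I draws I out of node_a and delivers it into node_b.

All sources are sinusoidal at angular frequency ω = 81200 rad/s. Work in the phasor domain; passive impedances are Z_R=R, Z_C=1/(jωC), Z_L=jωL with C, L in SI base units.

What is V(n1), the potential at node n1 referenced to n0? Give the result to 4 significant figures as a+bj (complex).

Element admittances at ω=81200 rad/s:
  Y(R1) = 0.2016+0.000j S between n2,n0
  Y(R2) = 0.0002294+0.000j S between n1,n2
  Y(R3) = 0.09434+0.000j S between n1,n5
  Y(R4) = 0.04149+0.000j S between n0,n5
  Y(R5) = 0.01362+0.000j S between n0,n3
  Y(R6) = 0.001410+0.000j S between n3,n4
  Y(L1) = 0.000-0.0005378j S between n5,n4
  Y(L2) = 0.000-0.03142j S between n4,n3
  I1: injects 0.00391 A into n0 (from n4)
  Y(R7) = 0.01923+0.000j S between n2,n5
  Y(C1) = 0.000+2.046j S between n5,n4
  Y(C2) = 0.000+0.07820j S between n3,n0
  Y(R8) = 0.003584+0.000j S between n4,n5
  Y(R9) = 0.1689+0.000j S between n2,n0
  Y(C3) = 0.000+0.04864j S between n4,n5
  Y(L3) = 0.000-0.002012j S between n0,n2
  Y(R10) = 0.2375+0.000j S between n4,n0
  V1: constraint V(n3)−V(n5) = 47.8
Assemble and solve the 6×6 MNA system:
  V(n1)=-5.085-10.28j  V(n2)=-0.2516-0.5156j  V(n3)=42.70-10.31j  V(n4)=-4.572-10.86j  V(n5)=-5.096-10.31j
  i(V1)=-1.472-1.714j

-5.085-10.28j V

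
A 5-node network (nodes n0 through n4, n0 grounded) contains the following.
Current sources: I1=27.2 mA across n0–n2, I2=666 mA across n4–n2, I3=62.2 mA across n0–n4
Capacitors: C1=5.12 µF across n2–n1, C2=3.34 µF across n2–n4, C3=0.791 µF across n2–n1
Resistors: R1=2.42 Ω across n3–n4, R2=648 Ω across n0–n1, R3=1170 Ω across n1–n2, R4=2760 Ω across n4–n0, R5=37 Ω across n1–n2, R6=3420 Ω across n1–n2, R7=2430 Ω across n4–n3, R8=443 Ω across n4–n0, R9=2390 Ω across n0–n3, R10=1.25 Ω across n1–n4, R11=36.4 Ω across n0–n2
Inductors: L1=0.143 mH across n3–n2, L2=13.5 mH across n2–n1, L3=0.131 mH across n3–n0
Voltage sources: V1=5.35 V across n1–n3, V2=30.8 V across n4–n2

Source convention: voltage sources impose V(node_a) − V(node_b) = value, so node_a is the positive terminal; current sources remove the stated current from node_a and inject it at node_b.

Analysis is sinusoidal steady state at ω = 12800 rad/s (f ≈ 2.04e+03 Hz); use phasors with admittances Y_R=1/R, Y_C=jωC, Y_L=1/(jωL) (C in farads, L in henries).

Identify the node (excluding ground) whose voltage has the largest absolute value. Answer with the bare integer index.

Apply KCL at each of the 4 non-ground nodes and solve the resulting linear system.
Node n1: branches {C1, R2, R3, L2, R5, C3, R6, R10, V1} → V_1 = 4.996+1.170j
Node n2: branches {I1, C1, R3, I2, L1, L2, C2, R5, C3, R6, R11, V2} → V_2 = -23.15-7.102j
Node n3: branches {R1, L1, R7, R9, L3, V1} → V_3 = -0.3545+1.170j
Node n4: branches {R1, I2, R4, C2, I3, R7, R8, R10, V2} → V_4 = 7.654-7.102j
Source currents: i(V1)=1.904-8.818j, i(V2)=-6.063+8.740j

2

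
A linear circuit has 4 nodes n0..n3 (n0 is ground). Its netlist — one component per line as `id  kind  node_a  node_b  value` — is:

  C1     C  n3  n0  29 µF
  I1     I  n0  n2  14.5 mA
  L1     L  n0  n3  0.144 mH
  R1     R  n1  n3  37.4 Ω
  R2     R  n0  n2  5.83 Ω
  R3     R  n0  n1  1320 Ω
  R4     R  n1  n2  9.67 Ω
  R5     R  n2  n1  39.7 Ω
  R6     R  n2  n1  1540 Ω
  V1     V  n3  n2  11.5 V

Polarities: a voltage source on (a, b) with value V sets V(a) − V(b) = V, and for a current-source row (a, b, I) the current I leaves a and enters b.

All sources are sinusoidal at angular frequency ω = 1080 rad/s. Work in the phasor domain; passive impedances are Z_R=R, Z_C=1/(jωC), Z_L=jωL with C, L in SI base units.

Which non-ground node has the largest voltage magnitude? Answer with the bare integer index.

2

Apply KCL at each of the 3 non-ground nodes and solve the resulting linear system.
Node n1: branches {R1, R3, R4, R5, R6} → V_1 = -9.474+0.3099j
Node n2: branches {I1, R2, R4, R5, R6, V1} → V_2 = -11.49+0.3114j
Node n3: branches {C1, L1, R1, V1} → V_3 = 0.008385+0.3114j
Source currents: i(V1)=-2.246+0.05361j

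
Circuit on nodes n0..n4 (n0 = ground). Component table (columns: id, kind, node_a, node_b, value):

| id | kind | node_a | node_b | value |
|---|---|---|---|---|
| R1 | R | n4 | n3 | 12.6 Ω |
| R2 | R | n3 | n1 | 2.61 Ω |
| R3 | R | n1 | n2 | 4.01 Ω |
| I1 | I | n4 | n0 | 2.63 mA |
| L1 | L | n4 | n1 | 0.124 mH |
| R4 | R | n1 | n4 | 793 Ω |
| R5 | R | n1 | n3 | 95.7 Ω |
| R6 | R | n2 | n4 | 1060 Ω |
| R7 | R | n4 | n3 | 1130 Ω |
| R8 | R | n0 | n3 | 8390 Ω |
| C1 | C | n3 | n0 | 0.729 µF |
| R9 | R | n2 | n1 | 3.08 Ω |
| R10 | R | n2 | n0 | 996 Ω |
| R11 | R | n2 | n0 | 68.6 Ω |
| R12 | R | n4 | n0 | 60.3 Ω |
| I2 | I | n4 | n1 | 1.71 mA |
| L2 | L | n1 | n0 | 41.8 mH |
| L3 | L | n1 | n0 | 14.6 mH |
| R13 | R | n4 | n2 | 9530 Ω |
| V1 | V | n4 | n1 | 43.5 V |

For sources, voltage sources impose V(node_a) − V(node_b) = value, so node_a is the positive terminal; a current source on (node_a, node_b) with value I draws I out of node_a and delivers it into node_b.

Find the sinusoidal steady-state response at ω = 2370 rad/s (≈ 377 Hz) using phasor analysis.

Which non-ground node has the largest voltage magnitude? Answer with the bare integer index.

Apply KCL at each of the 4 non-ground nodes and solve the resulting linear system.
Node n1: branches {R2, R3, L1, R4, R5, R9, I2, L2, L3, V1} → V_1 = -9.428-11.42j
Node n2: branches {R3, R6, R9, R10, R11, R13} → V_2 = -9.102-11.12j
Node n3: branches {R1, R2, R5, R7, R8, C1} → V_3 = -2.102-11.41j
Node n4: branches {R1, I1, L1, R4, R6, R7, R12, I2, R13, V1} → V_4 = 34.07-11.42j
Source currents: i(V1)=-3.572+148.2j

4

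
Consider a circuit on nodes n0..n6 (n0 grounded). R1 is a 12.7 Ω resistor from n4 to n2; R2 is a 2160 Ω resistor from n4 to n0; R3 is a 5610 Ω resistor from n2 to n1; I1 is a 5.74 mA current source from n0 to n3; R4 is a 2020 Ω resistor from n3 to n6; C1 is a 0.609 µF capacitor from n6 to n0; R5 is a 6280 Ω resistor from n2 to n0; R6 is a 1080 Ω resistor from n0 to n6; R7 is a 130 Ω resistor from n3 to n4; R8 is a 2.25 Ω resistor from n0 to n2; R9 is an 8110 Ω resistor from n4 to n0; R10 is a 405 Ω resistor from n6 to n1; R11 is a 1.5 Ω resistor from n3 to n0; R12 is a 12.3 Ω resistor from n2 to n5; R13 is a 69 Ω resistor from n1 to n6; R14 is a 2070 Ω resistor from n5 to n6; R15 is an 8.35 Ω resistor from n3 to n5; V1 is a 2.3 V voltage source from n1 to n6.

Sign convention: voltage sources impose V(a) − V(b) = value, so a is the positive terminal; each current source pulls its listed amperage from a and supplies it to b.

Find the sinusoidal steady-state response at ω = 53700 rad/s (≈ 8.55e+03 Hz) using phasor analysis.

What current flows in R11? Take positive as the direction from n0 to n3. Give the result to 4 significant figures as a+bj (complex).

MNA unknowns: 6 node voltages V₁..V_6 plus 1 source current (V1)
R1: Y=0.07874+0.000j on G[4,2]
R2: Y=0.0004630+0.000j on G[4,0]
R3: Y=0.0001783+0.000j on G[2,1]
I1: z[0]−=0.00574, z[3]+=0.00574
R4: Y=0.0004950+0.000j on G[3,6]
C1: Y=0.000+0.03270j on G[6,0]
R5: Y=0.0001592+0.000j on G[2,0]
R6: Y=0.0009259+0.000j on G[0,6]
R7: Y=0.007692+0.000j on G[3,4]
R8: Y=0.4444+0.000j on G[0,2]
R9: Y=0.0001233+0.000j on G[4,0]
R10: Y=0.002469+0.000j on G[6,1]
R11: Y=0.6667+0.000j on G[3,0]
R12: Y=0.08130+0.000j on G[2,5]
R13: Y=0.01449+0.000j on G[1,6]
R14: Y=0.0004831+0.000j on G[5,6]
R15: Y=0.1198+0.000j on G[3,5]
V1: row V1−V6=2.3, i_V1 at 1,6
solve → V1=2.299+0.01227j, V2=0.001709+1.070e-05j, V3=0.008071+1.410e-05j, V4=0.002260+1.093e-05j, V5=0.005484+4.212e-05j, V6=-0.0007806+0.01227j
aux → i_V1=-0.03942-2.186e-06j

-0.005381-9.400e-06j A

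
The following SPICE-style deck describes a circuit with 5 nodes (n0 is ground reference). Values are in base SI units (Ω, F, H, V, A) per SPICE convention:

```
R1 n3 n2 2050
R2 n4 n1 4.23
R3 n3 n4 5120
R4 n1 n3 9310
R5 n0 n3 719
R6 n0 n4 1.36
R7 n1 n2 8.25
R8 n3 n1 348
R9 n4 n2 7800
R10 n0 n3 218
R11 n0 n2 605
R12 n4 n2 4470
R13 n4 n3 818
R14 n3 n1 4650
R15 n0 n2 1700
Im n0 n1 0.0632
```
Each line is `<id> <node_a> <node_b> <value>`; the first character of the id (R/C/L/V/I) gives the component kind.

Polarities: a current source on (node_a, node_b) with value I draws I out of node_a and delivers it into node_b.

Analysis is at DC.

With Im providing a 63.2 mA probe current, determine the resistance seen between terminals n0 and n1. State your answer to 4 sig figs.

MNA unknowns: 4 node voltages V₁..V_4
R1: Y=0.0004878 on G[3,2]
R2: Y=0.2364 on G[4,1]
R3: Y=0.0001953 on G[3,4]
R4: Y=0.0001074 on G[1,3]
R5: Y=0.001391 on G[0,3]
R6: Y=0.7353 on G[0,4]
R7: Y=0.1212 on G[1,2]
R8: Y=0.002874 on G[3,1]
R9: Y=0.0001282 on G[4,2]
R10: Y=0.004587 on G[0,3]
R11: Y=0.001653 on G[0,2]
R12: Y=0.0002237 on G[4,2]
R13: Y=0.001222 on G[4,3]
R14: Y=0.0002151 on G[3,1]
R15: Y=0.0005882 on G[0,2]
Im: z[0]−=0.0632, z[1]+=0.0632
solve → V1=0.3443, V2=0.3365, V3=0.1249, V4=0.08391

R_eq = 5.447 Ω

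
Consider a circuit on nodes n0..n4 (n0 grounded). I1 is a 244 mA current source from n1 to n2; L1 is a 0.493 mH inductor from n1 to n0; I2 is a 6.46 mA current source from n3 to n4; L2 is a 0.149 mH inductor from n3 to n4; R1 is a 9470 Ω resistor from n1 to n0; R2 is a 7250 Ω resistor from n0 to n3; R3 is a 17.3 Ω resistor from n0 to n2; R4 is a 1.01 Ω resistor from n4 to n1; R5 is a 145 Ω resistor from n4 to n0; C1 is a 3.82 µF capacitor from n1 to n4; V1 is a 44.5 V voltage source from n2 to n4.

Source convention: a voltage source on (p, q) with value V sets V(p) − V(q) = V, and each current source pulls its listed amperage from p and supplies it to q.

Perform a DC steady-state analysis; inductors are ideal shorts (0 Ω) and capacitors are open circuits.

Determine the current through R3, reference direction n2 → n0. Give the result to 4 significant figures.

2.445 A

Element admittances at DC:
  I1: injects 0.244 A into n2 (from n1)
  L1: short n1↔n0 (DC inductor)
  I2: injects 0.00646 A into n4 (from n3)
  L2: short n3↔n4 (DC inductor)
  Y(R1) = 0.0001056 S between n1,n0
  Y(R2) = 0.0001379 S between n0,n3
  Y(R3) = 0.05780 S between n0,n2
  Y(R4) = 0.9901 S between n4,n1
  Y(R5) = 0.006897 S between n4,n0
  Y(C1) = 0.000 S between n1,n4
  V1: constraint V(n2)−V(n4) = 44.5
Assemble and solve the 7×7 MNA system:
  V(n1)=0.000  V(n2)=42.29  V(n3)=-2.207  V(n4)=-2.207
  i(L1)=-2.429  i(L2)=-0.006156  i(V1)=-2.201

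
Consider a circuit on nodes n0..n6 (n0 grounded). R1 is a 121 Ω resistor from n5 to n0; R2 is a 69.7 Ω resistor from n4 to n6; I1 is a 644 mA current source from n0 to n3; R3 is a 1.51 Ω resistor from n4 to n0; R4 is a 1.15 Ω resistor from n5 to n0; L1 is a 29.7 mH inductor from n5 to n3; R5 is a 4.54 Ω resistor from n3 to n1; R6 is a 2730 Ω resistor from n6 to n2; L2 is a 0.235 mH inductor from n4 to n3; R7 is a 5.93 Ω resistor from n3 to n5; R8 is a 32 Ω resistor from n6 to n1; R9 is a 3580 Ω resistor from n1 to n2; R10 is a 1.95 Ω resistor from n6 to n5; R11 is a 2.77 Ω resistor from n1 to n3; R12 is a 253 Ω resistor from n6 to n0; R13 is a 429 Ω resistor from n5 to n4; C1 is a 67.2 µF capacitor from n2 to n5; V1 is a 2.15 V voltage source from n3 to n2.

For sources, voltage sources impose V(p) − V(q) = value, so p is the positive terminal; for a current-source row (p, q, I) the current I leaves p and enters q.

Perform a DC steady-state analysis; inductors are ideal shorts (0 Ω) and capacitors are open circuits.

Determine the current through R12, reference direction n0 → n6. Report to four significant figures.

-0.001631 A

Apply KCL at each of the 6 non-ground nodes and solve the resulting linear system.
Node n1: branches {R5, R8, R9, R11} → V_1 = 0.4159
Node n2: branches {R6, R9, C1, V1} → V_2 = -1.733
Node n3: branches {I1, L1, R5, L2, R7, R11, V1} → V_3 = 0.4171
Node n4: branches {R2, R3, L2, R13} → V_4 = 0.4171
Node n5: branches {R1, R4, L1, R7, R10, R13, C1} → V_5 = 0.4171
Node n6: branches {R2, R6, R8, R10, R12} → V_6 = 0.4127
Source currents: i(L1)=-0.3684, i(L2)=-0.2763, i(V1)=-0.001386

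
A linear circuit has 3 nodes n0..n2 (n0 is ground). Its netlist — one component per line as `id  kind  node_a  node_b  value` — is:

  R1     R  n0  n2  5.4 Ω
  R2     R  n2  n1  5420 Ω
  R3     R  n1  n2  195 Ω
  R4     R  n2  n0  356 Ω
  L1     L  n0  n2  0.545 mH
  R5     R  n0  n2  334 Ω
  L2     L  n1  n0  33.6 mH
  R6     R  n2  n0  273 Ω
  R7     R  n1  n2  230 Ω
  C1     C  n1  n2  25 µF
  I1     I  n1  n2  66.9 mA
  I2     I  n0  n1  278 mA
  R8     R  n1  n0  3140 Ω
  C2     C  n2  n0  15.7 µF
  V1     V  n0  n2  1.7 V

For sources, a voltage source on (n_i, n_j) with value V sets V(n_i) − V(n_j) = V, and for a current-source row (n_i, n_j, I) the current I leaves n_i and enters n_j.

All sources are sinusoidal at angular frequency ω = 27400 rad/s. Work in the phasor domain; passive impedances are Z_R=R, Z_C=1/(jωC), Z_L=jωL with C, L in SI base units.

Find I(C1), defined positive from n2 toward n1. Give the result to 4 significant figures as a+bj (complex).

Element admittances at ω=27400 rad/s:
  Y(R1) = 0.1852+0.000j S between n0,n2
  Y(R2) = 0.0001845+0.000j S between n2,n1
  Y(R3) = 0.005128+0.000j S between n1,n2
  Y(R4) = 0.002809+0.000j S between n2,n0
  Y(L1) = 0.000-0.06697j S between n0,n2
  Y(R5) = 0.002994+0.000j S between n0,n2
  Y(L2) = 0.000-0.001086j S between n1,n0
  Y(R6) = 0.003663+0.000j S between n2,n0
  Y(R7) = 0.004348+0.000j S between n1,n2
  Y(C1) = 0.000+0.6850j S between n1,n2
  I1: injects 0.0669 A into n2 (from n1)
  I2: injects 0.278 A into n1 (from n0)
  Y(R8) = 0.0003185+0.000j S between n1,n0
  Y(C2) = 0.000+0.4302j S between n2,n0
  V1: constraint V(n0)−V(n2) = 1.7
Assemble and solve the 3×3 MNA system:
  V(n1)=-1.698-0.3094j  V(n2)=-1.700+0.000j
  i(V1)=-0.6098-0.6157j

-0.2120-0.001243j A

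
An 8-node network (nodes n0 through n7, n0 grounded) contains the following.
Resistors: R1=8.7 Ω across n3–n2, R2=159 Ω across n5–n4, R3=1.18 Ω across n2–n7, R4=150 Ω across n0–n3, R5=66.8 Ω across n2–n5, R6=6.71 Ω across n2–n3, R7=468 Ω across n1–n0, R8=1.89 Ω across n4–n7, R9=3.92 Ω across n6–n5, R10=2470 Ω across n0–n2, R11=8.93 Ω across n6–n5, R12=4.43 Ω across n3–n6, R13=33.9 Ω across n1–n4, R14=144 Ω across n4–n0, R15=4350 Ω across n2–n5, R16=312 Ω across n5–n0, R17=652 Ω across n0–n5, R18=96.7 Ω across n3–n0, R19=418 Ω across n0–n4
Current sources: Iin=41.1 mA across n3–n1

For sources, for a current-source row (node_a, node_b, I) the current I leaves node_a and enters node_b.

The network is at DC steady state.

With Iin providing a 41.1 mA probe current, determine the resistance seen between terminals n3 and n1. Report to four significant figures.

Element admittances at DC:
  Y(R1) = 0.1149 S between n3,n2
  Y(R2) = 0.006289 S between n5,n4
  Y(R3) = 0.8475 S between n2,n7
  Y(R4) = 0.006667 S between n0,n3
  Y(R5) = 0.01497 S between n2,n5
  Y(R6) = 0.1490 S between n2,n3
  Y(R7) = 0.002137 S between n1,n0
  Y(R8) = 0.5291 S between n4,n7
  Y(R9) = 0.2551 S between n6,n5
  Y(R10) = 0.0004049 S between n0,n2
  Y(R11) = 0.1120 S between n6,n5
  Y(R12) = 0.2257 S between n3,n6
  Y(R13) = 0.02950 S between n1,n4
  Y(R14) = 0.006944 S between n4,n0
  Y(R15) = 0.0002299 S between n2,n5
  Y(R16) = 0.003205 S between n5,n0
  Y(R17) = 0.001534 S between n0,n5
  Y(R18) = 0.01034 S between n3,n0
  Y(R19) = 0.002392 S between n0,n4
  Iin: injects 0.0411 A into n1 (from n3)
Assemble and solve the 7×7 MNA system:
  V(n1)=1.366  V(n2)=-0.03908  V(n3)=-0.1701  V(n4)=0.07190  V(n5)=-0.1440  V(n6)=-0.1539  V(n7)=0.003575

R_eq = 37.38 Ω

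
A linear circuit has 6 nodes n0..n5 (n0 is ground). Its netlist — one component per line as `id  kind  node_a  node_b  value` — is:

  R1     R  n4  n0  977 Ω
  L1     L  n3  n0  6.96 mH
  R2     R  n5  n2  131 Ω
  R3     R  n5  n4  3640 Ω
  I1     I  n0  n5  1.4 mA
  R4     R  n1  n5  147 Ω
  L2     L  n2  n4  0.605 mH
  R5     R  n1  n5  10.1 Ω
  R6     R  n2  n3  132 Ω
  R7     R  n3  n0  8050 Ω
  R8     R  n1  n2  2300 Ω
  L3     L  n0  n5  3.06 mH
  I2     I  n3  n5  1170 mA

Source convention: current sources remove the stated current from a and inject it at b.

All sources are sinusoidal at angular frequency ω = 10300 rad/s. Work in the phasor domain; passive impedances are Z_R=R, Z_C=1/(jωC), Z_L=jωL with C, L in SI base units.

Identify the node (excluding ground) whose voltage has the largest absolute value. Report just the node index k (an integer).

MNA unknowns: 5 node voltages V₁..V_5
R1: Y=0.001024+0.000j on G[4,0]
L1: Y=0.000-0.01395j on G[3,0]
R2: Y=0.007634+0.000j on G[5,2]
R3: Y=0.0002747+0.000j on G[5,4]
I1: z[0]−=0.0014, z[5]+=0.0014
R4: Y=0.006803+0.000j on G[1,5]
L2: Y=0.000-0.1605j on G[2,4]
R5: Y=0.09901+0.000j on G[1,5]
R6: Y=0.007576+0.000j on G[2,3]
R7: Y=0.0001242+0.000j on G[3,0]
R8: Y=0.0004348+0.000j on G[1,2]
L3: Y=0.000-0.03173j on G[0,5]
I2: z[3]−=1.17, z[5]+=1.17
solve → V1=12.50+31.47j, V2=-7.402-16.21j, V3=-30.44-71.09j, V4=-7.587-16.12j, V5=12.58+31.66j

3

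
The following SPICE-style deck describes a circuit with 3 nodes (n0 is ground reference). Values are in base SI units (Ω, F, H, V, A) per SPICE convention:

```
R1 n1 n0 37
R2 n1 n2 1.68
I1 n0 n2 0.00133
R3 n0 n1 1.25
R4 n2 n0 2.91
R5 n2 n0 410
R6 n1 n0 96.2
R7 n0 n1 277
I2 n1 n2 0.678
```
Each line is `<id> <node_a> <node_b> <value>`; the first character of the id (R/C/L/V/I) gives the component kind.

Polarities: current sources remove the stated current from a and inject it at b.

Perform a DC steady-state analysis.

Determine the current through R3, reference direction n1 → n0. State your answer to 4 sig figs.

-0.1875 A

Apply KCL at each of the 2 non-ground nodes and solve the resulting linear system.
Node n1: branches {R1, R2, R3, R6, R7, I2} → V_1 = -0.2344
Node n2: branches {R2, I1, R4, R5, I2} → V_2 = 0.5735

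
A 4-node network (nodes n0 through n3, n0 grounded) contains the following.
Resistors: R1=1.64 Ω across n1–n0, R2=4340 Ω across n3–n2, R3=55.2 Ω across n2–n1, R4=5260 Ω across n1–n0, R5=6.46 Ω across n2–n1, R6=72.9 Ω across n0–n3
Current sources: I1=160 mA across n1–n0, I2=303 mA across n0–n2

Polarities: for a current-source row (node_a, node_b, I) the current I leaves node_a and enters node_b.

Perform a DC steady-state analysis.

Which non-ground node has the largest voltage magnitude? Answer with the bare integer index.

2

MNA unknowns: 3 node voltages V₁..V_3
R1: Y=0.6098 on G[1,0]
R2: Y=0.0002304 on G[3,2]
R3: Y=0.01812 on G[2,1]
R4: Y=0.0001901 on G[1,0]
R5: Y=0.1548 on G[2,1]
I1: z[1]−=0.16, z[0]+=0.16
R6: Y=0.01372 on G[0,3]
I2: z[0]−=0.303, z[2]+=0.303
solve → V1=0.2337, V2=1.983, V3=0.03277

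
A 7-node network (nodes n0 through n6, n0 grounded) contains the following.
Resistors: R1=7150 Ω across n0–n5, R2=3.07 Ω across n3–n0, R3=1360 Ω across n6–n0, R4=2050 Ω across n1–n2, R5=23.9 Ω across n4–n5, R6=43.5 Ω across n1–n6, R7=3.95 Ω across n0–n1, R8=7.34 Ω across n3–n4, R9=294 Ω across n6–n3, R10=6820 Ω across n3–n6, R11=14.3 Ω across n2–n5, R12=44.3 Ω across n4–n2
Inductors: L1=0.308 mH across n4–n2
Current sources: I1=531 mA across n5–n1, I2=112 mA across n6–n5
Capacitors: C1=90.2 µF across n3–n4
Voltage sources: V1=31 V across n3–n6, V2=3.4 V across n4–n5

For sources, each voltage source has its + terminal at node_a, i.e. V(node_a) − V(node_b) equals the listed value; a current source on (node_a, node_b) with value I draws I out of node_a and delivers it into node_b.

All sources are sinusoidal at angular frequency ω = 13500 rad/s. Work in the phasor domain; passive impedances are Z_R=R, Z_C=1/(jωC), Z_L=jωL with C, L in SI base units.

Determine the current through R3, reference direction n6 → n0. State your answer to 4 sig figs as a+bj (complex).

-0.02239+3.922e-07j A

Element admittances at ω=13500 rad/s:
  Y(R1) = 0.0001399+0.000j S between n0,n5
  Y(R2) = 0.3257+0.000j S between n3,n0
  Y(R3) = 0.0007353+0.000j S between n6,n0
  Y(L1) = 0.000-0.2405j S between n4,n2
  Y(R4) = 0.0004878+0.000j S between n1,n2
  Y(R5) = 0.04184+0.000j S between n4,n5
  Y(R6) = 0.02299+0.000j S between n1,n6
  I1: injects 0.531 A into n1 (from n5)
  Y(R7) = 0.2532+0.000j S between n0,n1
  Y(R8) = 0.1362+0.000j S between n3,n4
  Y(C1) = 0.000+1.218j S between n3,n4
  Y(R9) = 0.003401+0.000j S between n6,n3
  Y(R10) = 0.0001466+0.000j S between n3,n6
  I2: injects 0.112 A into n5 (from n6)
  Y(R11) = 0.06993+0.000j S between n2,n5
  Y(R12) = 0.02257+0.000j S between n4,n2
  V1: constraint V(n3)−V(n6) = 31
  V2: constraint V(n4)−V(n5) = 3.4
Assemble and solve the 8×8 MNA system:
  V(n1)=-0.6110-0.0008759j  V(n2)=0.1743-0.5219j  V(n3)=0.5449+0.0005334j  V(n4)=0.5070+0.3404j  V(n5)=-2.893+0.3404j  V(n6)=-30.46+0.0005334j
  i(V1)=-0.7065+3.279e-05j  i(V2)=0.06184+0.06034j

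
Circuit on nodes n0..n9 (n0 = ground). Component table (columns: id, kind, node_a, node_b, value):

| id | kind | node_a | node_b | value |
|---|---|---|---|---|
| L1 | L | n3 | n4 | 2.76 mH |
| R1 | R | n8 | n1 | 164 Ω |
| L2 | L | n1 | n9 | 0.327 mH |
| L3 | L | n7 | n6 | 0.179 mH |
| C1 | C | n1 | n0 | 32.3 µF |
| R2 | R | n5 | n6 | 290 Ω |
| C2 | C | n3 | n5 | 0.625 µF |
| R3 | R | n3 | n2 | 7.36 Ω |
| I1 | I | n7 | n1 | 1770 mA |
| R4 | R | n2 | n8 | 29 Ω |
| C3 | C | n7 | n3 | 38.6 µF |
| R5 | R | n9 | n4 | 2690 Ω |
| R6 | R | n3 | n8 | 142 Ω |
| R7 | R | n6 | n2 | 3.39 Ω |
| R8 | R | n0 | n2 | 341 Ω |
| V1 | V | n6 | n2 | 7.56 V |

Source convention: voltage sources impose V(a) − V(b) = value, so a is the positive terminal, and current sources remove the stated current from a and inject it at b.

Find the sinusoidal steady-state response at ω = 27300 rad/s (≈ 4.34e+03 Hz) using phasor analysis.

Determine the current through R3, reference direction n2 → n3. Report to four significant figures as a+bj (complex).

-0.3312+1.215j A

Apply KCL at each of the 9 non-ground nodes and solve the resulting linear system.
Node n1: branches {R1, L2, C1, I1} → V_1 = -0.001978-0.6840j
Node n2: branches {R3, R4, R7, R8, V1} → V_2 = -205.7+0.5947j
Node n3: branches {L1, C2, R3, C3, R6} → V_3 = -203.2-8.346j
Node n4: branches {L1, R5} → V_4 = -203.3-2.652j
Node n5: branches {R2, C2} → V_5 = -201.3-8.989j
Node n6: branches {L3, R2, R7, V1} → V_6 = -198.1+0.5947j
Node n7: branches {L3, I1, C3} → V_7 = -204.5-8.416j
Node n8: branches {R1, R4, R6} → V_8 = -179.0-0.8911j
Node n9: branches {L2, R5} → V_9 = 0.002315-1.359j
Source currents: i(V1)=-4.085+1.268j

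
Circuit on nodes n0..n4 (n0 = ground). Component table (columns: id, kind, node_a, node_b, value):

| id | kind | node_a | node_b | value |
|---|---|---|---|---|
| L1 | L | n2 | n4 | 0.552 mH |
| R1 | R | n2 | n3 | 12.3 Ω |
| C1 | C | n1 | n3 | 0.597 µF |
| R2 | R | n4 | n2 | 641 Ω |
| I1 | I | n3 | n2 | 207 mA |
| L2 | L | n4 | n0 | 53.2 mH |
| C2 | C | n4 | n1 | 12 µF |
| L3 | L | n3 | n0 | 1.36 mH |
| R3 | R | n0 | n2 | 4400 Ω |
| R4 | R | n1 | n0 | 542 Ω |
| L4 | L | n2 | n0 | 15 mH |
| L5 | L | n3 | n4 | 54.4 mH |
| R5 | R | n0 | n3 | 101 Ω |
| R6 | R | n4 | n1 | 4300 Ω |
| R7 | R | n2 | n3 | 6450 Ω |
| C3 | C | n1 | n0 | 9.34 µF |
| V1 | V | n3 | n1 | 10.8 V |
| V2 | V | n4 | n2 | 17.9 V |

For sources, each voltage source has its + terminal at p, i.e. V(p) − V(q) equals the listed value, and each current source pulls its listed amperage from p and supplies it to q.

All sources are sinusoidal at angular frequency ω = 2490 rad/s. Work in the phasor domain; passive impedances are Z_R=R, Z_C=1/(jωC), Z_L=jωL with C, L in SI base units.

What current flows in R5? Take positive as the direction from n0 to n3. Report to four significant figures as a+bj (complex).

0.01563-0.009462j A

Element admittances at ω=2490 rad/s:
  Y(L1) = 0.000-0.7275j S between n2,n4
  Y(R1) = 0.08130+0.000j S between n2,n3
  Y(C1) = 0.000+0.001487j S between n1,n3
  Y(R2) = 0.001560+0.000j S between n4,n2
  I1: injects 0.207 A into n2 (from n3)
  Y(L2) = 0.000-0.007549j S between n4,n0
  Y(C2) = 0.000+0.02988j S between n4,n1
  Y(L3) = 0.000-0.2953j S between n3,n0
  Y(R3) = 0.0002273+0.000j S between n0,n2
  Y(R4) = 0.001845+0.000j S between n1,n0
  Y(L4) = 0.000-0.02677j S between n2,n0
  Y(L5) = 0.000-0.007382j S between n3,n4
  Y(R5) = 0.009901+0.000j S between n0,n3
  Y(R6) = 0.0002326+0.000j S between n4,n1
  Y(R7) = 0.0001550+0.000j S between n2,n3
  Y(C3) = 0.000+0.02326j S between n1,n0
  V1: constraint V(n3)−V(n1) = 10.8
  V2: constraint V(n4)−V(n2) = 17.9
Assemble and solve the 6×6 MNA system:
  V(n1)=-12.38+0.9557j  V(n2)=1.542-6.464j  V(n3)=-1.579+0.9557j  V(n4)=19.44-6.464j
  i(V1)=-0.2742-1.251j  i(V2)=-0.1535+12.38j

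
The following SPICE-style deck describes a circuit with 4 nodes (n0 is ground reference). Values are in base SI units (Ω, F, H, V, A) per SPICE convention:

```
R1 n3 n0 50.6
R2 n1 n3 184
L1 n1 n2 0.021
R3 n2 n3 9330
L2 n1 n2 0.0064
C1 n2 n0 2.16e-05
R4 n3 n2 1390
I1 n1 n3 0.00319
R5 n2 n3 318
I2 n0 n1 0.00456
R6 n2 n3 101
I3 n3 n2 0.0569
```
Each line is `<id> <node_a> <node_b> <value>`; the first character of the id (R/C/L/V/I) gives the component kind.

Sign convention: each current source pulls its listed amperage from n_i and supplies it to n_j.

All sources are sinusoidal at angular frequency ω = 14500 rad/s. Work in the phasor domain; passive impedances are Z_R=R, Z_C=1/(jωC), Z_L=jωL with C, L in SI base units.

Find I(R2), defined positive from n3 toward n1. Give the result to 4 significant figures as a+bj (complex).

-0.006795+0.002087j A

Element admittances at ω=14500 rad/s:
  Y(R1) = 0.01976+0.000j S between n3,n0
  Y(R2) = 0.005435+0.000j S between n1,n3
  Y(L1) = 0.000-0.003284j S between n1,n2
  Y(R3) = 0.0001072+0.000j S between n2,n3
  Y(L2) = 0.000-0.01078j S between n1,n2
  Y(C1) = 0.000+0.3132j S between n2,n0
  Y(R4) = 0.0007194+0.000j S between n3,n2
  I1: injects 0.00319 A into n3 (from n1)
  Y(R5) = 0.003145+0.000j S between n2,n3
  I2: injects 0.00456 A into n1 (from n0)
  Y(R6) = 0.009901+0.000j S between n2,n3
  I3: injects 0.0569 A into n2 (from n3)
Assemble and solve the 3×3 MNA system:
  V(n1)=-0.1418-0.4882j  V(n2)=0.006580-0.1024j  V(n3)=-1.392-0.1043j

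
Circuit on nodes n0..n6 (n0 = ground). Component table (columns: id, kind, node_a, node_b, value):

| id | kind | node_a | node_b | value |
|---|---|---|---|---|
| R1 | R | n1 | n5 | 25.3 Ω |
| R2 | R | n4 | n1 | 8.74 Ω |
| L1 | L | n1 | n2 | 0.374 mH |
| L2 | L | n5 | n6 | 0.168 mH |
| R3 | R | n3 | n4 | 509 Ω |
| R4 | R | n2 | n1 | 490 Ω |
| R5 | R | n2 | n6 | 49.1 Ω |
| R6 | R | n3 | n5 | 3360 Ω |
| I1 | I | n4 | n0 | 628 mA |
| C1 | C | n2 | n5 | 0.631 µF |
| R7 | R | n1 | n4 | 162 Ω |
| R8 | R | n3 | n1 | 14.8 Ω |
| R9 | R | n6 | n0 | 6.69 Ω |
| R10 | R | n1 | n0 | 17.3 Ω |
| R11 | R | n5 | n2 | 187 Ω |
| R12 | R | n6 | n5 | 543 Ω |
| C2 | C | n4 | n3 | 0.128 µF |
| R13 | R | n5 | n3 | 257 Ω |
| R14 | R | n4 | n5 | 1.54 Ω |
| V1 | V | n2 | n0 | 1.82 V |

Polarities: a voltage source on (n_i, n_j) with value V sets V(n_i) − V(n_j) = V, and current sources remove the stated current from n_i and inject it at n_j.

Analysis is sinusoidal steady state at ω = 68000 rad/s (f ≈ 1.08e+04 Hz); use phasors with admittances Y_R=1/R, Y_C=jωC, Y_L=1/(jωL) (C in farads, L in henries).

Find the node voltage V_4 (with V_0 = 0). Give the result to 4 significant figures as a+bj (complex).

-5.706-2.562j V

Element admittances at ω=68000 rad/s:
  Y(R1) = 0.03953+0.000j S between n1,n5
  Y(R2) = 0.1144+0.000j S between n4,n1
  Y(L1) = 0.000-0.03932j S between n1,n2
  Y(L2) = 0.000-0.08754j S between n5,n6
  Y(R3) = 0.001965+0.000j S between n3,n4
  Y(R4) = 0.002041+0.000j S between n2,n1
  Y(R5) = 0.02037+0.000j S between n2,n6
  Y(R6) = 0.0002976+0.000j S between n3,n5
  I1: injects 0.628 A into n0 (from n4)
  Y(C1) = 0.000+0.04291j S between n2,n5
  Y(R7) = 0.006173+0.000j S between n1,n4
  Y(R8) = 0.06757+0.000j S between n3,n1
  Y(R9) = 0.1495+0.000j S between n6,n0
  Y(R10) = 0.05780+0.000j S between n1,n0
  Y(R11) = 0.005348+0.000j S between n5,n2
  Y(R12) = 0.001842+0.000j S between n6,n5
  Y(C2) = 0.000+0.008704j S between n4,n3
  Y(R13) = 0.003891+0.000j S between n5,n3
  Y(R14) = 0.6494+0.000j S between n4,n5
  V1: constraint V(n2)−V(n0) = 1.82
Assemble and solve the 7×7 MNA system:
  V(n1)=-3.584-2.885j  V(n2)=1.820+0.000j  V(n3)=-3.791-3.082j  V(n4)=-5.706-2.562j  V(n5)=-5.146-2.526j  V(n6)=-1.945+1.605j
  i(V1)=-0.1300-0.07312j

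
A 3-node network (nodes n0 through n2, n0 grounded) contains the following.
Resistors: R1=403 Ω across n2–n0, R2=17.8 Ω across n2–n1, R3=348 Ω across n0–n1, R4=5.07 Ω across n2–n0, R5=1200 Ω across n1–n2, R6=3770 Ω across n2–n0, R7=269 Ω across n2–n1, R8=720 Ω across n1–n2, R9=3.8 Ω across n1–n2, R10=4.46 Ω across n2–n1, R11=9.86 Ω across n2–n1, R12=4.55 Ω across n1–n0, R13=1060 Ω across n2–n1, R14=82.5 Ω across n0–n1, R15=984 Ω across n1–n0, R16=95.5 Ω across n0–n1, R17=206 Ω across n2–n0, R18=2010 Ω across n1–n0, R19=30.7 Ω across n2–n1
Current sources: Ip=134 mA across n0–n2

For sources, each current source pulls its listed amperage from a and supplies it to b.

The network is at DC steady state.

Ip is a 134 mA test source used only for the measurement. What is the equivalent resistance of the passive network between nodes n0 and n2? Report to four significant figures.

R_eq = 2.589 Ω

MNA unknowns: 2 node voltages V₁..V_2
R1: Y=0.002481 on G[2,0]
R2: Y=0.05618 on G[2,1]
R3: Y=0.002874 on G[0,1]
R4: Y=0.1972 on G[2,0]
R5: Y=0.0008333 on G[1,2]
R6: Y=0.0002653 on G[2,0]
R7: Y=0.003717 on G[2,1]
R8: Y=0.001389 on G[1,2]
R9: Y=0.2632 on G[1,2]
R10: Y=0.2242 on G[2,1]
R11: Y=0.1014 on G[2,1]
R12: Y=0.2198 on G[1,0]
R13: Y=0.0009434 on G[2,1]
R14: Y=0.01212 on G[0,1]
R15: Y=0.001016 on G[1,0]
R16: Y=0.01047 on G[0,1]
R17: Y=0.004854 on G[2,0]
R18: Y=0.0004975 on G[1,0]
R19: Y=0.03257 on G[2,1]
Ip: z[0]−=0.134, z[2]+=0.134
solve → V1=0.2550, V2=0.3470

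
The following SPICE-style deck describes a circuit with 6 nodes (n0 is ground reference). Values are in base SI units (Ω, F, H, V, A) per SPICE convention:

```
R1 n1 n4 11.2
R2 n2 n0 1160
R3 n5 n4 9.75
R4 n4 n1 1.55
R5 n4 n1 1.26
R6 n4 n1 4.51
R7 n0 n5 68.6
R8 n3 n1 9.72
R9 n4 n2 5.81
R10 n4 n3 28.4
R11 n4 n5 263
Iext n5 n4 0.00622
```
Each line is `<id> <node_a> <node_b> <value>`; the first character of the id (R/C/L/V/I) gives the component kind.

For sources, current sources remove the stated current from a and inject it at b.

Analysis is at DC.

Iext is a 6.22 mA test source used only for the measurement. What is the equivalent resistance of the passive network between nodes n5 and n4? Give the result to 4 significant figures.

R_eq = 9.330 Ω

MNA unknowns: 5 node voltages V₁..V_5
R1: Y=0.08929 on G[1,4]
R2: Y=0.0008621 on G[2,0]
R3: Y=0.1026 on G[5,4]
R4: Y=0.6452 on G[4,1]
R5: Y=0.7937 on G[4,1]
R6: Y=0.2217 on G[4,1]
R7: Y=0.01458 on G[0,5]
R8: Y=0.1029 on G[3,1]
R9: Y=0.1721 on G[4,2]
R10: Y=0.03521 on G[4,3]
R11: Y=0.003802 on G[4,5]
Iext: z[5]−=0.00622, z[4]+=0.00622
solve → V1=0.05481, V2=0.05454, V3=0.05481, V4=0.05481, V5=-0.003225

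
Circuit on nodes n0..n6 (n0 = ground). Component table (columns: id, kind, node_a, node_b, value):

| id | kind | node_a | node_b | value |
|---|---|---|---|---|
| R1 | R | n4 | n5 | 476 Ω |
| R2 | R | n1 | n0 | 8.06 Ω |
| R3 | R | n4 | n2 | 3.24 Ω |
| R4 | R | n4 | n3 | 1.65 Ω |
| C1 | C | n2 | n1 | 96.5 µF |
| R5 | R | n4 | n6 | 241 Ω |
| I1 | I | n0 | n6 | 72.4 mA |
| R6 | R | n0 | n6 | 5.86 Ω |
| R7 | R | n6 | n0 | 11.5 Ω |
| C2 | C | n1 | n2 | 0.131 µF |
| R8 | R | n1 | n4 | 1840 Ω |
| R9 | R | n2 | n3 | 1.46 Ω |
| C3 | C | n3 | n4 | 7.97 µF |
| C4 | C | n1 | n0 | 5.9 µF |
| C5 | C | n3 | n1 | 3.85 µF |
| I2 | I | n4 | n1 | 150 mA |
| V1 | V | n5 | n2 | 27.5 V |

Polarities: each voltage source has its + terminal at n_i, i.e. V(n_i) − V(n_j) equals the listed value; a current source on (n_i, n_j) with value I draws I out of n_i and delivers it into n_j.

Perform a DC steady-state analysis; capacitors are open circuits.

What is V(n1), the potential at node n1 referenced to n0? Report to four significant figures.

1.064 V

MNA unknowns: 6 node voltages V₁..V_6 plus 1 source current (V1)
R1: Y=0.002101 on G[4,5]
R2: Y=0.1241 on G[1,0]
R3: Y=0.3086 on G[4,2]
R4: Y=0.6061 on G[4,3]
C1: Y=0.000 on G[2,1]
R5: Y=0.004149 on G[4,6]
I1: z[0]−=0.0724, z[6]+=0.0724
R6: Y=0.1706 on G[0,6]
R7: Y=0.08696 on G[6,0]
C2: Y=0.000 on G[1,2]
R8: Y=0.0005435 on G[1,4]
R9: Y=0.6849 on G[2,3]
C3: Y=0.000 on G[3,4]
C4: Y=0.000 on G[1,0]
C5: Y=0.000 on G[3,1]
I2: z[4]−=0.15, z[1]+=0.15
V1: row V5−V2=27.5, i_V1 at 5,2
solve → V1=1.064, V2=-32.14, V3=-32.09, V4=-32.04, V5=-4.636, V6=-0.2314
aux → i_V1=-0.05758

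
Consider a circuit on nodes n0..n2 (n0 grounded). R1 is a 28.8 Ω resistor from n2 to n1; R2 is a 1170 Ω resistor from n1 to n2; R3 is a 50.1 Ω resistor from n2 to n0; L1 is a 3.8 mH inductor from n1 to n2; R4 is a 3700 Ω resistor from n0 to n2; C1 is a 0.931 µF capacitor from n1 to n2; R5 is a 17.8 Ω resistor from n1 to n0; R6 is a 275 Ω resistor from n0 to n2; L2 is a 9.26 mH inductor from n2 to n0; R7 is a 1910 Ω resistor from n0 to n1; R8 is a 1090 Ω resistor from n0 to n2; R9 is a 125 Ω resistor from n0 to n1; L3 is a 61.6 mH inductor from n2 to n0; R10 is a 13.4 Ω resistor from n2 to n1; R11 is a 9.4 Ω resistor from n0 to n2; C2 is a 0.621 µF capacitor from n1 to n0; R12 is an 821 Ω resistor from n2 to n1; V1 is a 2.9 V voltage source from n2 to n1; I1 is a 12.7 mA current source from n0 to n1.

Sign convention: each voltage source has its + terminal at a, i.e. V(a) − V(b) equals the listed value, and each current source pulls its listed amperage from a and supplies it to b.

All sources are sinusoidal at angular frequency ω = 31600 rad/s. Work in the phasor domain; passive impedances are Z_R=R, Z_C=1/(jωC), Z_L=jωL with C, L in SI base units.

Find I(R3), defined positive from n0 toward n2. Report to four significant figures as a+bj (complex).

MNA unknowns: 2 node voltages V₁..V_2 plus 1 source current (V1)
R1: Y=0.03472+0.000j on G[2,1]
R2: Y=0.0008547+0.000j on G[1,2]
R3: Y=0.01996+0.000j on G[2,0]
L1: Y=0.000-0.008328j on G[1,2]
R4: Y=0.0002703+0.000j on G[0,2]
C1: Y=0.000+0.02942j on G[1,2]
R5: Y=0.05618+0.000j on G[1,0]
R6: Y=0.003636+0.000j on G[0,2]
L2: Y=0.000-0.003417j on G[2,0]
R7: Y=0.0005236+0.000j on G[0,1]
R8: Y=0.0009174+0.000j on G[0,2]
R9: Y=0.008000+0.000j on G[0,1]
L3: Y=0.000-0.0005137j on G[2,0]
R10: Y=0.07463+0.000j on G[2,1]
R11: Y=0.1064+0.000j on G[0,2]
C2: Y=0.000+0.01962j on G[1,0]
R12: Y=0.001218+0.000j on G[2,1]
V1: row V2−V1=2.9, i_V1 at 2,1
I1: z[0]−=0.0127, z[1]+=0.0127
solve → V1=-1.861+0.2073j, V2=1.039+0.2073j
aux → i_V1=-0.4603-0.08427j

-0.02075-0.004137j A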